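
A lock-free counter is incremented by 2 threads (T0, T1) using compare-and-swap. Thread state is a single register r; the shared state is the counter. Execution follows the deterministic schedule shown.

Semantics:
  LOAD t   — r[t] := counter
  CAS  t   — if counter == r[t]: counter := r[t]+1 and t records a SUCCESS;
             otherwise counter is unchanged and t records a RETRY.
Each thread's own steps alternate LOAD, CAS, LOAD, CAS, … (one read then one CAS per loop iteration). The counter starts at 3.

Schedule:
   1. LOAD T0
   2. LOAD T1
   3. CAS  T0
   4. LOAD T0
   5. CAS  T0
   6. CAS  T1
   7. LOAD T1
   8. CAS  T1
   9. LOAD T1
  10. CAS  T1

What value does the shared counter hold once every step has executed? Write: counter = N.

T0 LOAD — after: cnt=3, r=3 — load
T1 LOAD — after: cnt=3, r=3 — load
T0 CAS — after: cnt=4, r=3 — ok
T0 LOAD — after: cnt=4, r=4 — load
T0 CAS — after: cnt=5, r=4 — ok
T1 CAS — after: cnt=5, r=3 — retry
T1 LOAD — after: cnt=5, r=5 — load
T1 CAS — after: cnt=6, r=5 — ok
T1 LOAD — after: cnt=6, r=6 — load
T1 CAS — after: cnt=7, r=6 — ok

counter = 7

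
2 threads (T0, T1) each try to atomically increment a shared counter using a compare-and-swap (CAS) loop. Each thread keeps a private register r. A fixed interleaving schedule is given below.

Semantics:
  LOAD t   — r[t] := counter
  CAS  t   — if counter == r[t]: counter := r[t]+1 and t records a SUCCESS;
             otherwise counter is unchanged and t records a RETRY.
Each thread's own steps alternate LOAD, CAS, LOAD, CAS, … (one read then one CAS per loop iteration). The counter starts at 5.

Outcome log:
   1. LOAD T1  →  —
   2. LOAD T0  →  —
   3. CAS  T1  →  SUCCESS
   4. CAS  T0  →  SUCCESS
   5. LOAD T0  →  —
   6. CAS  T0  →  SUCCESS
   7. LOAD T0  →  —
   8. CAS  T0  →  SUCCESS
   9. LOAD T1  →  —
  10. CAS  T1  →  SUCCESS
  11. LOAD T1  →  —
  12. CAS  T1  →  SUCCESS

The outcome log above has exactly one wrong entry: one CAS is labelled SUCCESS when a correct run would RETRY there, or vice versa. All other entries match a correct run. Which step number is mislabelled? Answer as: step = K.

Correct run:
   1) LOAD T1:  M=5  r_T1=5
   2) LOAD T0:  M=5  r_T0=5
   3) CAS  T1:  M=6  r_T1=5 ✓
   4) CAS  T0:  M=6  r_T0=5 ✗
   5) LOAD T0:  M=6  r_T0=6
   6) CAS  T0:  M=7  r_T0=6 ✓
   7) LOAD T0:  M=7  r_T0=7
   8) CAS  T0:  M=8  r_T0=7 ✓
   9) LOAD T1:  M=8  r_T1=8
  10) CAS  T1:  M=9  r_T1=8 ✓
  11) LOAD T1:  M=9  r_T1=9
  12) CAS  T1:  M=10  r_T1=9 ✓
Log disagrees first at step 4.

step = 4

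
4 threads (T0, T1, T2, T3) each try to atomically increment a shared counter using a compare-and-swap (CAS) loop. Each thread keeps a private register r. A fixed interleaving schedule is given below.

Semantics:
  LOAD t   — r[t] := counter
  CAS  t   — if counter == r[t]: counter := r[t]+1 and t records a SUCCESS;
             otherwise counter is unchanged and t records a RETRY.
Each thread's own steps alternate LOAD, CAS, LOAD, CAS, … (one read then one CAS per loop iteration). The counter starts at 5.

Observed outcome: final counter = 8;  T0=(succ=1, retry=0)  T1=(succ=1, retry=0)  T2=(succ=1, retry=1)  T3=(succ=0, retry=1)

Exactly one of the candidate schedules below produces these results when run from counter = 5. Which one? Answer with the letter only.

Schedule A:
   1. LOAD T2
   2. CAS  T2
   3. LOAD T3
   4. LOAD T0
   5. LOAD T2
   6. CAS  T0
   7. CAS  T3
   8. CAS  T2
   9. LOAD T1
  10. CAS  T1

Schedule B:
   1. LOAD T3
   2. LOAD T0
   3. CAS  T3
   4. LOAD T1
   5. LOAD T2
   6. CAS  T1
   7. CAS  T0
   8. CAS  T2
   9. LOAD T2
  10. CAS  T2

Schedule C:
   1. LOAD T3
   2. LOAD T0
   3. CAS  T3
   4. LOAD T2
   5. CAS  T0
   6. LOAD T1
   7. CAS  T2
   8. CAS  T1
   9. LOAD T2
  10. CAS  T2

Run A:
   1) LOAD T2:  M=5  r_T2=5
   2) CAS  T2:  M=6  r_T2=5 ✓
   3) LOAD T3:  M=6  r_T3=6
   4) LOAD T0:  M=6  r_T0=6
   5) LOAD T2:  M=6  r_T2=6
   6) CAS  T0:  M=7  r_T0=6 ✓
   7) CAS  T3:  M=7  r_T3=6 ✗
   8) CAS  T2:  M=7  r_T2=6 ✗
   9) LOAD T1:  M=7  r_T1=7
  10) CAS  T1:  M=8  r_T1=7 ✓

A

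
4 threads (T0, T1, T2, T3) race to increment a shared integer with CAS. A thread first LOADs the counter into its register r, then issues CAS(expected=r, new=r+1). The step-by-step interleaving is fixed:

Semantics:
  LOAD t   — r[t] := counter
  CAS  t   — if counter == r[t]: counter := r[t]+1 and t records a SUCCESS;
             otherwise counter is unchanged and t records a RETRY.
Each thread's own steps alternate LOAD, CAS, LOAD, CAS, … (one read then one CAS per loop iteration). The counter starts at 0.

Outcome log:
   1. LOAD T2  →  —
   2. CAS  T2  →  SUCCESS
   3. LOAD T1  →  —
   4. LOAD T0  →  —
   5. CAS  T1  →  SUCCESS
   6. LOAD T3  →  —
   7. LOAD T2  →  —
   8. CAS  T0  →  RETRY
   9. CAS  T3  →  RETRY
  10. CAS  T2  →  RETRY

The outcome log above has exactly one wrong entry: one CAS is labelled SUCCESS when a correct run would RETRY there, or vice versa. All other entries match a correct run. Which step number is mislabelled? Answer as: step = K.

Re-executing:
   1) LOAD T2:  M=0  r_T2=0
   2) CAS  T2:  M=1  r_T2=0 ✓
   3) LOAD T1:  M=1  r_T1=1
   4) LOAD T0:  M=1  r_T0=1
   5) CAS  T1:  M=2  r_T1=1 ✓
   6) LOAD T3:  M=2  r_T3=2
   7) LOAD T2:  M=2  r_T2=2
   8) CAS  T0:  M=2  r_T0=1 ✗
   9) CAS  T3:  M=3  r_T3=2 ✓
  10) CAS  T2:  M=3  r_T2=2 ✗
Log disagrees first at step 9.

step = 9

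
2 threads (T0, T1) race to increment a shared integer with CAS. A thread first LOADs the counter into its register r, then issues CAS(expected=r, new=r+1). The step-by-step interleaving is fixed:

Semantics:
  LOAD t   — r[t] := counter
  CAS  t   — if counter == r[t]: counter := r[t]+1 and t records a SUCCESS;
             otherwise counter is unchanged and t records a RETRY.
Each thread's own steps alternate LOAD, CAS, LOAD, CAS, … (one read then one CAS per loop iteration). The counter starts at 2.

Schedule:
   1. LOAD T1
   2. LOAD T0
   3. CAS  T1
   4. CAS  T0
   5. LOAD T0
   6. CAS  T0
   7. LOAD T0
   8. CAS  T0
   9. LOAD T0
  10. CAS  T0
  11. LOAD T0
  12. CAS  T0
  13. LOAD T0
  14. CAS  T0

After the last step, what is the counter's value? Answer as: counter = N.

counter = 8

   1) LOAD T1:  M=2  r_T1=2
   2) LOAD T0:  M=2  r_T0=2
   3) CAS  T1:  M=3  r_T1=2 ✓
   4) CAS  T0:  M=3  r_T0=2 ✗
   5) LOAD T0:  M=3  r_T0=3
   6) CAS  T0:  M=4  r_T0=3 ✓
   7) LOAD T0:  M=4  r_T0=4
   8) CAS  T0:  M=5  r_T0=4 ✓
   9) LOAD T0:  M=5  r_T0=5
  10) CAS  T0:  M=6  r_T0=5 ✓
  11) LOAD T0:  M=6  r_T0=6
  12) CAS  T0:  M=7  r_T0=6 ✓
  13) LOAD T0:  M=7  r_T0=7
  14) CAS  T0:  M=8  r_T0=7 ✓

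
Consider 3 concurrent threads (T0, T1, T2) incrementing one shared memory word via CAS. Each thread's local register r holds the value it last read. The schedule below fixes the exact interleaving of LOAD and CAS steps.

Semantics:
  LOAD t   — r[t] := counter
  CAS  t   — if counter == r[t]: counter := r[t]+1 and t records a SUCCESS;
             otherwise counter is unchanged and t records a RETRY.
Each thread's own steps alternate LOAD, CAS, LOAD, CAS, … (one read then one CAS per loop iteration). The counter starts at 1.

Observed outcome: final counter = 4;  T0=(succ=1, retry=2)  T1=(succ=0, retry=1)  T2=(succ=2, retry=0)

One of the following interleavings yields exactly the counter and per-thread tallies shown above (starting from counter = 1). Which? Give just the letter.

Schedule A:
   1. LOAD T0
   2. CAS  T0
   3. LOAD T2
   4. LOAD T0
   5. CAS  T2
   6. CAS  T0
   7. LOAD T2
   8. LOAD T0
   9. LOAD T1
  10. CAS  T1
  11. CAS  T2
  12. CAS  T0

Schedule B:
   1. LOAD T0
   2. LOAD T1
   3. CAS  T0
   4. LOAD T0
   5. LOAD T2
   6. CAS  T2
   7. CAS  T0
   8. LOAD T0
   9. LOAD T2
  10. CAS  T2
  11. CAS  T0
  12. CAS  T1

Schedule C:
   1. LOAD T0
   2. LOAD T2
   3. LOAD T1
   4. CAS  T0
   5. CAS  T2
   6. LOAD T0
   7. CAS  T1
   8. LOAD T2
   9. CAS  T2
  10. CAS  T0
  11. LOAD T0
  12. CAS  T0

B

Simulating candidate B:
1. LOAD T0 → mem=1 r[T0]=1 [LOAD]
2. LOAD T1 → mem=1 r[T1]=1 [LOAD]
3. CAS T0 → mem=2 r[T0]=1 [OK]
4. LOAD T0 → mem=2 r[T0]=2 [LOAD]
5. LOAD T2 → mem=2 r[T2]=2 [LOAD]
6. CAS T2 → mem=3 r[T2]=2 [OK]
7. CAS T0 → mem=3 r[T0]=2 [RETRY]
8. LOAD T0 → mem=3 r[T0]=3 [LOAD]
9. LOAD T2 → mem=3 r[T2]=3 [LOAD]
10. CAS T2 → mem=4 r[T2]=3 [OK]
11. CAS T0 → mem=4 r[T0]=3 [RETRY]
12. CAS T1 → mem=4 r[T1]=1 [RETRY]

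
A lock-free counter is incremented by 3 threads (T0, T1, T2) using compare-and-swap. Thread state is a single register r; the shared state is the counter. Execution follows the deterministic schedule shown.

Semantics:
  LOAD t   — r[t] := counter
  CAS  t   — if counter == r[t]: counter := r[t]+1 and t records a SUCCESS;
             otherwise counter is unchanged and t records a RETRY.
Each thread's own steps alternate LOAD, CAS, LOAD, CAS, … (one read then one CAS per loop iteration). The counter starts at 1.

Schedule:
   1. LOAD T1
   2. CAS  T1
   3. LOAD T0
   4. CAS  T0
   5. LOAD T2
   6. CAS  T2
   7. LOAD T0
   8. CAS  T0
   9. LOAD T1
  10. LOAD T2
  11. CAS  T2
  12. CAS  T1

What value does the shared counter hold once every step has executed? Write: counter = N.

counter = 6

1. LOAD T1 → mem=1 r[T1]=1 [LOAD]
2. CAS T1 → mem=2 r[T1]=1 [OK]
3. LOAD T0 → mem=2 r[T0]=2 [LOAD]
4. CAS T0 → mem=3 r[T0]=2 [OK]
5. LOAD T2 → mem=3 r[T2]=3 [LOAD]
6. CAS T2 → mem=4 r[T2]=3 [OK]
7. LOAD T0 → mem=4 r[T0]=4 [LOAD]
8. CAS T0 → mem=5 r[T0]=4 [OK]
9. LOAD T1 → mem=5 r[T1]=5 [LOAD]
10. LOAD T2 → mem=5 r[T2]=5 [LOAD]
11. CAS T2 → mem=6 r[T2]=5 [OK]
12. CAS T1 → mem=6 r[T1]=5 [RETRY]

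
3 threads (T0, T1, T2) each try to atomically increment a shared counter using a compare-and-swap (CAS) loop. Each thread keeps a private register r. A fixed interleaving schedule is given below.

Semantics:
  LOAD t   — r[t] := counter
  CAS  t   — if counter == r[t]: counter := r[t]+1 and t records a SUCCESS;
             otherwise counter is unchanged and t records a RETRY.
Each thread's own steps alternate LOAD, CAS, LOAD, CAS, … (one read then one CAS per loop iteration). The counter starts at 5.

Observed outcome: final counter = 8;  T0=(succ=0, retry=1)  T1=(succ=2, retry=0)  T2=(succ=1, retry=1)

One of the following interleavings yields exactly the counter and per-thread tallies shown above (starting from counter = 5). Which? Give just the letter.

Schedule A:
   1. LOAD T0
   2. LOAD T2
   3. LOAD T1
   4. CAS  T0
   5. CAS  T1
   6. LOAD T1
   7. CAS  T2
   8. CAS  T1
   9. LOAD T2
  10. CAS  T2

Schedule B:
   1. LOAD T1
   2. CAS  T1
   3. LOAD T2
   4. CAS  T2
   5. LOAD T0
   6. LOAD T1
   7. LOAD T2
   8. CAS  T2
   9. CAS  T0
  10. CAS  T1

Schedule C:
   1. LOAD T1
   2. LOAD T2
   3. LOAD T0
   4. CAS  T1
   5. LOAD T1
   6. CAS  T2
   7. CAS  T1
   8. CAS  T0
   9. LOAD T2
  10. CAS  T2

C

Tracing schedule C:
[1] T1.load  rd  (counter 5, T1.r 5)
[2] T2.load  rd  (counter 5, T2.r 5)
[3] T0.load  rd  (counter 5, T0.r 5)
[4] T1.cas  hit  (counter 6, T1.r 5)
[5] T1.load  rd  (counter 6, T1.r 6)
[6] T2.cas  miss  (counter 6, T2.r 5)
[7] T1.cas  hit  (counter 7, T1.r 6)
[8] T0.cas  miss  (counter 7, T0.r 5)
[9] T2.load  rd  (counter 7, T2.r 7)
[10] T2.cas  hit  (counter 8, T2.r 7)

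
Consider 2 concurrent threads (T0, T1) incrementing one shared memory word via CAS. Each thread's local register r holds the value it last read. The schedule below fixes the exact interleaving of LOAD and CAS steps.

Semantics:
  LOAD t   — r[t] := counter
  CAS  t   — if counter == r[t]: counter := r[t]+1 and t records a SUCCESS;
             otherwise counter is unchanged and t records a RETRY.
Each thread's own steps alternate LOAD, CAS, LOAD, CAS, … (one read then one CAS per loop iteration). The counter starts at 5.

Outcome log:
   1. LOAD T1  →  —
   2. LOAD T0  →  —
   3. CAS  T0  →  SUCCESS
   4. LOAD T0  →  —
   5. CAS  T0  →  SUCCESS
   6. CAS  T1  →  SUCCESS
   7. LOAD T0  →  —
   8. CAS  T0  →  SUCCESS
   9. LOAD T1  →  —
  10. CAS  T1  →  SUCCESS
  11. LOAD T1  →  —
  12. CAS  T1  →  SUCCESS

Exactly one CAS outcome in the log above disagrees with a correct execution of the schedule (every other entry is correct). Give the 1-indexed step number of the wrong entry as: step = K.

step = 6

Reference trace:
[1] T1.load  rd  (counter 5, T1.r 5)
[2] T0.load  rd  (counter 5, T0.r 5)
[3] T0.cas  hit  (counter 6, T0.r 5)
[4] T0.load  rd  (counter 6, T0.r 6)
[5] T0.cas  hit  (counter 7, T0.r 6)
[6] T1.cas  miss  (counter 7, T1.r 5)
[7] T0.load  rd  (counter 7, T0.r 7)
[8] T0.cas  hit  (counter 8, T0.r 7)
[9] T1.load  rd  (counter 8, T1.r 8)
[10] T1.cas  hit  (counter 9, T1.r 8)
[11] T1.load  rd  (counter 9, T1.r 9)
[12] T1.cas  hit  (counter 10, T1.r 9)
Log disagrees first at step 6.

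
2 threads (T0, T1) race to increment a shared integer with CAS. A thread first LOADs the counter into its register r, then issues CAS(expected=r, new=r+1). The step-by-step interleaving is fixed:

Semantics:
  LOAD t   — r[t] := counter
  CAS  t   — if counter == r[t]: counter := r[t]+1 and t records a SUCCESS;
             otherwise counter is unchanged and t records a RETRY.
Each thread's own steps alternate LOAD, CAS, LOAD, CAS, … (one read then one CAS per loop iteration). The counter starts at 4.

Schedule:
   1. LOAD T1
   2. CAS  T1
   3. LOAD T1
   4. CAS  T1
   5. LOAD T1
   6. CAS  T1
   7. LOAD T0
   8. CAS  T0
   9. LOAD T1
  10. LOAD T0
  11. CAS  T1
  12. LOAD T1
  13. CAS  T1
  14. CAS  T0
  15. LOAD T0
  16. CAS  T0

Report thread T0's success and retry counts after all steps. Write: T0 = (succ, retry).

1. LOAD T1 → mem=4 r[T1]=4 [LOAD]
2. CAS T1 → mem=5 r[T1]=4 [OK]
3. LOAD T1 → mem=5 r[T1]=5 [LOAD]
4. CAS T1 → mem=6 r[T1]=5 [OK]
5. LOAD T1 → mem=6 r[T1]=6 [LOAD]
6. CAS T1 → mem=7 r[T1]=6 [OK]
7. LOAD T0 → mem=7 r[T0]=7 [LOAD]
8. CAS T0 → mem=8 r[T0]=7 [OK]
9. LOAD T1 → mem=8 r[T1]=8 [LOAD]
10. LOAD T0 → mem=8 r[T0]=8 [LOAD]
11. CAS T1 → mem=9 r[T1]=8 [OK]
12. LOAD T1 → mem=9 r[T1]=9 [LOAD]
13. CAS T1 → mem=10 r[T1]=9 [OK]
14. CAS T0 → mem=10 r[T0]=8 [RETRY]
15. LOAD T0 → mem=10 r[T0]=10 [LOAD]
16. CAS T0 → mem=11 r[T0]=10 [OK]

T0 = (2, 1)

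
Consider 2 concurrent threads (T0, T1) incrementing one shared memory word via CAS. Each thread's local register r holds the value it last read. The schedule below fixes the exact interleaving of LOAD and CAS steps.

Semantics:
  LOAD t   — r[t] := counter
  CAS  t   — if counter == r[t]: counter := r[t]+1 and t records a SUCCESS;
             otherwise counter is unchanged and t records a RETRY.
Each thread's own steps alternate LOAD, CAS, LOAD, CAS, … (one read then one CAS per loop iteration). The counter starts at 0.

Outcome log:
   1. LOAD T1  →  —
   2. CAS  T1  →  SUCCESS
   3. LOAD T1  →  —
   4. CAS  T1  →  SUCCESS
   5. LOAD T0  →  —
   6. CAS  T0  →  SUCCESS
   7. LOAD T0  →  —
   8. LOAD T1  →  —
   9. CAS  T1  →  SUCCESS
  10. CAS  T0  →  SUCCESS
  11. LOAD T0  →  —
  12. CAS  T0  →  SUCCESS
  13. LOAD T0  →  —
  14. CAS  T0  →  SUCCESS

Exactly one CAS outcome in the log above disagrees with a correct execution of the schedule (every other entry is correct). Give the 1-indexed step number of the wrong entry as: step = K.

Reference trace:
#1 T1 reads 0
#2 T1 CAS(0→1) writes; counter now 1
#3 T1 reads 1
#4 T1 CAS(1→2) writes; counter now 2
#5 T0 reads 2
#6 T0 CAS(2→3) writes; counter now 3
#7 T0 reads 3
#8 T1 reads 3
#9 T1 CAS(3→4) writes; counter now 4
#10 T0 CAS(3→4) fails; counter now 4
#11 T0 reads 4
#12 T0 CAS(4→5) writes; counter now 5
#13 T0 reads 5
#14 T0 CAS(5→6) writes; counter now 6
Log disagrees first at step 10.

step = 10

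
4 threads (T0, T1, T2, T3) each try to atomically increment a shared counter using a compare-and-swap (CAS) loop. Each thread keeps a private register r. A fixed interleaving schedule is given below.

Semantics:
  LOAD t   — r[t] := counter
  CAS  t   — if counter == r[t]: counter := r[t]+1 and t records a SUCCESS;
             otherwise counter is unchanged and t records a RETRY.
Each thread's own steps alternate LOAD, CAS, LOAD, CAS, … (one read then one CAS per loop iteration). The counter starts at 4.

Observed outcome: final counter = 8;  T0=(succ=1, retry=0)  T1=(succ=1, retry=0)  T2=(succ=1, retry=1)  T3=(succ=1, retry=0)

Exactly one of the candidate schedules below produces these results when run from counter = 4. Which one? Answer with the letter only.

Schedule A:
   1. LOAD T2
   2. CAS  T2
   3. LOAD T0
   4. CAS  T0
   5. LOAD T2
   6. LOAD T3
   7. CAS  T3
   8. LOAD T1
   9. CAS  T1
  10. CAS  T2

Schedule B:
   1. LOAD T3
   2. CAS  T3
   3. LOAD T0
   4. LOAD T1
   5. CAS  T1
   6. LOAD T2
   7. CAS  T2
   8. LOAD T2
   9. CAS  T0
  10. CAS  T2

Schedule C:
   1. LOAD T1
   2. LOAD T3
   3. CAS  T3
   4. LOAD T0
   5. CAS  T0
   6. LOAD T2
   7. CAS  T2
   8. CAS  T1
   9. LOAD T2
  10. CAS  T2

A

Tracing schedule A:
[1] T2.load  rd  (counter 4, T2.r 4)
[2] T2.cas  hit  (counter 5, T2.r 4)
[3] T0.load  rd  (counter 5, T0.r 5)
[4] T0.cas  hit  (counter 6, T0.r 5)
[5] T2.load  rd  (counter 6, T2.r 6)
[6] T3.load  rd  (counter 6, T3.r 6)
[7] T3.cas  hit  (counter 7, T3.r 6)
[8] T1.load  rd  (counter 7, T1.r 7)
[9] T1.cas  hit  (counter 8, T1.r 7)
[10] T2.cas  miss  (counter 8, T2.r 6)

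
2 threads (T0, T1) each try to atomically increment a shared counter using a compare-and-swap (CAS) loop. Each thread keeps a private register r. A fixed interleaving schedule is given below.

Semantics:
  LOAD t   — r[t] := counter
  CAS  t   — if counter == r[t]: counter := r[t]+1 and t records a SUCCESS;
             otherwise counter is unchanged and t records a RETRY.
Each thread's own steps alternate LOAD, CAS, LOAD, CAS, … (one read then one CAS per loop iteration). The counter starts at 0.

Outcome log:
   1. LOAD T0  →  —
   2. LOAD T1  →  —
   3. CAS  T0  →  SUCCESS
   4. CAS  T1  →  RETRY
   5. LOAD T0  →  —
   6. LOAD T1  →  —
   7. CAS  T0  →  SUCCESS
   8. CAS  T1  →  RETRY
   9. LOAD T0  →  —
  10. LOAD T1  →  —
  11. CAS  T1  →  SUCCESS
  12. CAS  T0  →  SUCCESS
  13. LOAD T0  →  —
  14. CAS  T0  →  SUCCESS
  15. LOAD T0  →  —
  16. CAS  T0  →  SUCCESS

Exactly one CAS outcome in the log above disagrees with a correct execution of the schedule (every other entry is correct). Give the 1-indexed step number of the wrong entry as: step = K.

step = 12

Reference trace:
#1 T0 reads 0
#2 T1 reads 0
#3 T0 CAS(0→1) writes; counter now 1
#4 T1 CAS(0→1) fails; counter now 1
#5 T0 reads 1
#6 T1 reads 1
#7 T0 CAS(1→2) writes; counter now 2
#8 T1 CAS(1→2) fails; counter now 2
#9 T0 reads 2
#10 T1 reads 2
#11 T1 CAS(2→3) writes; counter now 3
#12 T0 CAS(2→3) fails; counter now 3
#13 T0 reads 3
#14 T0 CAS(3→4) writes; counter now 4
#15 T0 reads 4
#16 T0 CAS(4→5) writes; counter now 5
Flip is step 12.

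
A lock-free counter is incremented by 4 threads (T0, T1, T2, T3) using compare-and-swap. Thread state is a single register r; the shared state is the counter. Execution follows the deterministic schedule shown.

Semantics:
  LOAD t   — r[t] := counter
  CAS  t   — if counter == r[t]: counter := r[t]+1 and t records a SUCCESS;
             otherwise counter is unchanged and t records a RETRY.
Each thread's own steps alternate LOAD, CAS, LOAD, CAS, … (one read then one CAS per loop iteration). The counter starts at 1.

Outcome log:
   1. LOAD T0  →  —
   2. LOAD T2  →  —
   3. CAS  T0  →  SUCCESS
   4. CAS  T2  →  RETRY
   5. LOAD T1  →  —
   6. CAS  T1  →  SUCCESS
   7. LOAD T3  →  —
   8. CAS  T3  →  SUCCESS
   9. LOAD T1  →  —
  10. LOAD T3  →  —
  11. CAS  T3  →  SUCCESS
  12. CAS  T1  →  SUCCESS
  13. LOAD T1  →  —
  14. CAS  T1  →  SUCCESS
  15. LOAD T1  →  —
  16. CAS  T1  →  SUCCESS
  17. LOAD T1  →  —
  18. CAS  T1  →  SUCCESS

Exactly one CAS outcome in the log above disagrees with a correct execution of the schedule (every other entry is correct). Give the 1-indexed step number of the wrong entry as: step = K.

step = 12

Re-executing:
T0 LOAD — after: cnt=1, r=1 — load
T2 LOAD — after: cnt=1, r=1 — load
T0 CAS — after: cnt=2, r=1 — ok
T2 CAS — after: cnt=2, r=1 — retry
T1 LOAD — after: cnt=2, r=2 — load
T1 CAS — after: cnt=3, r=2 — ok
T3 LOAD — after: cnt=3, r=3 — load
T3 CAS — after: cnt=4, r=3 — ok
T1 LOAD — after: cnt=4, r=4 — load
T3 LOAD — after: cnt=4, r=4 — load
T3 CAS — after: cnt=5, r=4 — ok
T1 CAS — after: cnt=5, r=4 — retry
T1 LOAD — after: cnt=5, r=5 — load
T1 CAS — after: cnt=6, r=5 — ok
T1 LOAD — after: cnt=6, r=6 — load
T1 CAS — after: cnt=7, r=6 — ok
T1 LOAD — after: cnt=7, r=7 — load
T1 CAS — after: cnt=8, r=7 — ok
Flip is step 12.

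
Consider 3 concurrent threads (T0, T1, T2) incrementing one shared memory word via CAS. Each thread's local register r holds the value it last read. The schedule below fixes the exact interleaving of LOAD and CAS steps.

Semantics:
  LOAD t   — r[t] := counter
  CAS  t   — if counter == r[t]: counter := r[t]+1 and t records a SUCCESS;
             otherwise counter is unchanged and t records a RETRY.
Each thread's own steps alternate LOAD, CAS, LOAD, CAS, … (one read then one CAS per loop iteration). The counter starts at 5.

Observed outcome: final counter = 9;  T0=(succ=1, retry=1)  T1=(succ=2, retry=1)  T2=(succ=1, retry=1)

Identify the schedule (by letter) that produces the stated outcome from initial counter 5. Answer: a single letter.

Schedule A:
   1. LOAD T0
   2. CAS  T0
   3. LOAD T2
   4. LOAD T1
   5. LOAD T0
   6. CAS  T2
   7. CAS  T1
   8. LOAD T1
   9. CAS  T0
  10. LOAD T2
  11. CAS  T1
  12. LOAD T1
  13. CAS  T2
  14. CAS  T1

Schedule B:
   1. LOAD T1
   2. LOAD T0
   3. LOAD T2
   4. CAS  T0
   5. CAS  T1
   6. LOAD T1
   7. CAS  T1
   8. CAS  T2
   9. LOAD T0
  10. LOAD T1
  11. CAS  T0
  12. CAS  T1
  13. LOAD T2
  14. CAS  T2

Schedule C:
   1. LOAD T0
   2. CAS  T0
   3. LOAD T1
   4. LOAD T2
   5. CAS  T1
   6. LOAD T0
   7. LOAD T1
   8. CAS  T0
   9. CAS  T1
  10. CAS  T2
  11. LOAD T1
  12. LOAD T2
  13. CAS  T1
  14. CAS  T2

A

Run A:
#1 T0 reads 5
#2 T0 CAS(5→6) writes; counter now 6
#3 T2 reads 6
#4 T1 reads 6
#5 T0 reads 6
#6 T2 CAS(6→7) writes; counter now 7
#7 T1 CAS(6→7) fails; counter now 7
#8 T1 reads 7
#9 T0 CAS(6→7) fails; counter now 7
#10 T2 reads 7
#11 T1 CAS(7→8) writes; counter now 8
#12 T1 reads 8
#13 T2 CAS(7→8) fails; counter now 8
#14 T1 CAS(8→9) writes; counter now 9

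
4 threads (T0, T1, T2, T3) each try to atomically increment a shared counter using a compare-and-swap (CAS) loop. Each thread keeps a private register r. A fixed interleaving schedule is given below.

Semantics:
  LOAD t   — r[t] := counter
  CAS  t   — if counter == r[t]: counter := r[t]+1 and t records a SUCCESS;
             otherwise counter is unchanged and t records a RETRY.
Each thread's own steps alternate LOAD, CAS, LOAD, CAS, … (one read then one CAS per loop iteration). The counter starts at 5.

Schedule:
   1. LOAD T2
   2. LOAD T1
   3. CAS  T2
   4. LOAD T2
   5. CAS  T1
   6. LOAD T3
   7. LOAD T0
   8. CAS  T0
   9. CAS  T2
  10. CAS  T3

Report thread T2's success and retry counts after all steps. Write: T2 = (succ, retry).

#1 T2 reads 5
#2 T1 reads 5
#3 T2 CAS(5→6) writes; counter now 6
#4 T2 reads 6
#5 T1 CAS(5→6) fails; counter now 6
#6 T3 reads 6
#7 T0 reads 6
#8 T0 CAS(6→7) writes; counter now 7
#9 T2 CAS(6→7) fails; counter now 7
#10 T3 CAS(6→7) fails; counter now 7

T2 = (1, 1)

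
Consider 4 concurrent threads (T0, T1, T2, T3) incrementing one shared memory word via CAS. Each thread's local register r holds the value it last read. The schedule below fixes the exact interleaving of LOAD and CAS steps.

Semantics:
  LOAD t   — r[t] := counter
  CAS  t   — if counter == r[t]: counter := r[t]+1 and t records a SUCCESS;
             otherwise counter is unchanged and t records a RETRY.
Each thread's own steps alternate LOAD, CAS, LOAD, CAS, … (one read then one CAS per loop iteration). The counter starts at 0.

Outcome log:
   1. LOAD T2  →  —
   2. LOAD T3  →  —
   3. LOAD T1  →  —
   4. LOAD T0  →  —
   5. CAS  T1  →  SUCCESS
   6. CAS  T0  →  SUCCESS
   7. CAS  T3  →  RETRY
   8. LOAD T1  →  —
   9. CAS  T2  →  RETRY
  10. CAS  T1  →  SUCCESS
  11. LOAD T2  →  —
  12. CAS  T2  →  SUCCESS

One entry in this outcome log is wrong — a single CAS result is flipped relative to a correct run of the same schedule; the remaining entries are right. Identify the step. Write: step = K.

step = 6

Correct run:
T2 LOAD — after: cnt=0, r=0 — load
T3 LOAD — after: cnt=0, r=0 — load
T1 LOAD — after: cnt=0, r=0 — load
T0 LOAD — after: cnt=0, r=0 — load
T1 CAS — after: cnt=1, r=0 — ok
T0 CAS — after: cnt=1, r=0 — retry
T3 CAS — after: cnt=1, r=0 — retry
T1 LOAD — after: cnt=1, r=1 — load
T2 CAS — after: cnt=1, r=0 — retry
T1 CAS — after: cnt=2, r=1 — ok
T2 LOAD — after: cnt=2, r=2 — load
T2 CAS — after: cnt=3, r=2 — ok
Flip is step 6.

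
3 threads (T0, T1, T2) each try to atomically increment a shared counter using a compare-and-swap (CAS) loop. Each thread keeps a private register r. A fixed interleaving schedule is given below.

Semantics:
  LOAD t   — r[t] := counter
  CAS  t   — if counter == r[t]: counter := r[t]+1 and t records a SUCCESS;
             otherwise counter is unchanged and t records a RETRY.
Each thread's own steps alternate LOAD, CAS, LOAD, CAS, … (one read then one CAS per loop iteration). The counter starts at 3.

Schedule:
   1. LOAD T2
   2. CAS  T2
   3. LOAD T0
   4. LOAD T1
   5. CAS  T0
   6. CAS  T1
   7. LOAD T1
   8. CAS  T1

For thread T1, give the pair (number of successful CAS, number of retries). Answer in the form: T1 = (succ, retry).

[1] T2.load  rd  (counter 3, T2.r 3)
[2] T2.cas  hit  (counter 4, T2.r 3)
[3] T0.load  rd  (counter 4, T0.r 4)
[4] T1.load  rd  (counter 4, T1.r 4)
[5] T0.cas  hit  (counter 5, T0.r 4)
[6] T1.cas  miss  (counter 5, T1.r 4)
[7] T1.load  rd  (counter 5, T1.r 5)
[8] T1.cas  hit  (counter 6, T1.r 5)

T1 = (1, 1)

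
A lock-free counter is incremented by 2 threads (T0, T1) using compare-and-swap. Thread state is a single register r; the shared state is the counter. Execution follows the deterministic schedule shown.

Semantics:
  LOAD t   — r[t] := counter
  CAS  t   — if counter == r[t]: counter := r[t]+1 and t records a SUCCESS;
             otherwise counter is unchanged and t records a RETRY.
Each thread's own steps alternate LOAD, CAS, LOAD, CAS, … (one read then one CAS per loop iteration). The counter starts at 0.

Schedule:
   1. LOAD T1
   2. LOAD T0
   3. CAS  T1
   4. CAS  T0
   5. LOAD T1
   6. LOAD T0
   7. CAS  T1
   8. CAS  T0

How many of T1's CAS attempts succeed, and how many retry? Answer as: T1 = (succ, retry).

T1 = (2, 0)

[1] T1.load  rd  (counter 0, T1.r 0)
[2] T0.load  rd  (counter 0, T0.r 0)
[3] T1.cas  hit  (counter 1, T1.r 0)
[4] T0.cas  miss  (counter 1, T0.r 0)
[5] T1.load  rd  (counter 1, T1.r 1)
[6] T0.load  rd  (counter 1, T0.r 1)
[7] T1.cas  hit  (counter 2, T1.r 1)
[8] T0.cas  miss  (counter 2, T0.r 1)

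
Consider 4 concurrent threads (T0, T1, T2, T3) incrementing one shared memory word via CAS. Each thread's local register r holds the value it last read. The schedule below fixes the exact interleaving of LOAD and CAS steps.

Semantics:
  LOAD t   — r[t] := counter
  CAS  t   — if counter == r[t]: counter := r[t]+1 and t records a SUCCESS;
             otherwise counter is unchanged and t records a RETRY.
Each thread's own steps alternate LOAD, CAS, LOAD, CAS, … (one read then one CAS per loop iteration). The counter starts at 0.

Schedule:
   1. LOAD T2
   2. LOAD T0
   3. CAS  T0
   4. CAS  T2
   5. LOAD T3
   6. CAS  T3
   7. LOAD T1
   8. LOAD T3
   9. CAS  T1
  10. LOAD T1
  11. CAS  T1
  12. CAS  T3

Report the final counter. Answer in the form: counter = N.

T2 LOAD — after: cnt=0, r=0 — load
T0 LOAD — after: cnt=0, r=0 — load
T0 CAS — after: cnt=1, r=0 — ok
T2 CAS — after: cnt=1, r=0 — retry
T3 LOAD — after: cnt=1, r=1 — load
T3 CAS — after: cnt=2, r=1 — ok
T1 LOAD — after: cnt=2, r=2 — load
T3 LOAD — after: cnt=2, r=2 — load
T1 CAS — after: cnt=3, r=2 — ok
T1 LOAD — after: cnt=3, r=3 — load
T1 CAS — after: cnt=4, r=3 — ok
T3 CAS — after: cnt=4, r=2 — retry

counter = 4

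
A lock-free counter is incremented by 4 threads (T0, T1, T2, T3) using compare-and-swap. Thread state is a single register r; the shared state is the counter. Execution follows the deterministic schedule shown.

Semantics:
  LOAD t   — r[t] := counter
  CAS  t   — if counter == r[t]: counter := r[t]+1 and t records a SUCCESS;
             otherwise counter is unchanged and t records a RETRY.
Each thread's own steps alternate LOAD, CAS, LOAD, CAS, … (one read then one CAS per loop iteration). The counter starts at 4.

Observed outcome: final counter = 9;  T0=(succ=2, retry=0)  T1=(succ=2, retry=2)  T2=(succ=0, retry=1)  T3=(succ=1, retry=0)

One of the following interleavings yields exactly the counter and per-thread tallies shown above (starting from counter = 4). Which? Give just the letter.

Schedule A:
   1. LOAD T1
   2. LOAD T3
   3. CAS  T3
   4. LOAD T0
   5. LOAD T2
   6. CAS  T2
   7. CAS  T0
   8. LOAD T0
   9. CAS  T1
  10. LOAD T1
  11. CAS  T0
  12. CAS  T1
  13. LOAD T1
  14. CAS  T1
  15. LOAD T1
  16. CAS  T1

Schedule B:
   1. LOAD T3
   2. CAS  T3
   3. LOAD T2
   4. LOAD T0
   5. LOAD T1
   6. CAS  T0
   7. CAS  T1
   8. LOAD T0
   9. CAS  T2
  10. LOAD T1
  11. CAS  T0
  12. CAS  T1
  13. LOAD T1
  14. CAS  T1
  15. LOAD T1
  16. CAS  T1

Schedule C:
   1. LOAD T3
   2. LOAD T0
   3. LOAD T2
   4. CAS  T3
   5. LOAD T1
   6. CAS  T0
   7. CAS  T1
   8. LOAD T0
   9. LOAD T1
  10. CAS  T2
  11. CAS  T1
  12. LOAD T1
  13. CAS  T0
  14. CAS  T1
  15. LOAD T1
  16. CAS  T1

Simulating candidate B:
T3 LOAD — after: cnt=4, r=4 — load
T3 CAS — after: cnt=5, r=4 — ok
T2 LOAD — after: cnt=5, r=5 — load
T0 LOAD — after: cnt=5, r=5 — load
T1 LOAD — after: cnt=5, r=5 — load
T0 CAS — after: cnt=6, r=5 — ok
T1 CAS — after: cnt=6, r=5 — retry
T0 LOAD — after: cnt=6, r=6 — load
T2 CAS — after: cnt=6, r=5 — retry
T1 LOAD — after: cnt=6, r=6 — load
T0 CAS — after: cnt=7, r=6 — ok
T1 CAS — after: cnt=7, r=6 — retry
T1 LOAD — after: cnt=7, r=7 — load
T1 CAS — after: cnt=8, r=7 — ok
T1 LOAD — after: cnt=8, r=8 — load
T1 CAS — after: cnt=9, r=8 — ok

B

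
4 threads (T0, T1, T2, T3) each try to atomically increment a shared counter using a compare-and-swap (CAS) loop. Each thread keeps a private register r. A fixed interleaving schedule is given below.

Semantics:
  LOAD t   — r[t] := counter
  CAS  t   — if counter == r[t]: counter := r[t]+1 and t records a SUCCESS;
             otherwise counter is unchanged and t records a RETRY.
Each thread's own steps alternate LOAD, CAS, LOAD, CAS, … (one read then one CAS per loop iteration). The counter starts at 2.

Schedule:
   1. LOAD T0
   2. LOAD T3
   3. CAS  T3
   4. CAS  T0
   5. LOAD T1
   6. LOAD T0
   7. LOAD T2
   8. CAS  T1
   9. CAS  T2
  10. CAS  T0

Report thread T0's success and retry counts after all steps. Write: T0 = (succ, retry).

T0 = (0, 2)

#1 T0 reads 2
#2 T3 reads 2
#3 T3 CAS(2→3) writes; counter now 3
#4 T0 CAS(2→3) fails; counter now 3
#5 T1 reads 3
#6 T0 reads 3
#7 T2 reads 3
#8 T1 CAS(3→4) writes; counter now 4
#9 T2 CAS(3→4) fails; counter now 4
#10 T0 CAS(3→4) fails; counter now 4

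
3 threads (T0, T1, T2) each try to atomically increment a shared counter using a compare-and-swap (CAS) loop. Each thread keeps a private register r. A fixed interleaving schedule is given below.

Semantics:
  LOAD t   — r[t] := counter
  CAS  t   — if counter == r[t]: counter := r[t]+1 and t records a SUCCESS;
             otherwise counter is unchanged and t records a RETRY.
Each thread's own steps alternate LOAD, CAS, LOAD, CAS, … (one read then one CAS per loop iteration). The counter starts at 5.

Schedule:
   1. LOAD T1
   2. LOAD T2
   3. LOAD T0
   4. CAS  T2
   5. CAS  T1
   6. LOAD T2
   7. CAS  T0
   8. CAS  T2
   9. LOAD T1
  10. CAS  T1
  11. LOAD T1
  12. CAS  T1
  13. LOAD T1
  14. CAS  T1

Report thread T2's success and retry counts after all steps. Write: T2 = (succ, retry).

T2 = (2, 0)

#1 T1 reads 5
#2 T2 reads 5
#3 T0 reads 5
#4 T2 CAS(5→6) writes; counter now 6
#5 T1 CAS(5→6) fails; counter now 6
#6 T2 reads 6
#7 T0 CAS(5→6) fails; counter now 6
#8 T2 CAS(6→7) writes; counter now 7
#9 T1 reads 7
#10 T1 CAS(7→8) writes; counter now 8
#11 T1 reads 8
#12 T1 CAS(8→9) writes; counter now 9
#13 T1 reads 9
#14 T1 CAS(9→10) writes; counter now 10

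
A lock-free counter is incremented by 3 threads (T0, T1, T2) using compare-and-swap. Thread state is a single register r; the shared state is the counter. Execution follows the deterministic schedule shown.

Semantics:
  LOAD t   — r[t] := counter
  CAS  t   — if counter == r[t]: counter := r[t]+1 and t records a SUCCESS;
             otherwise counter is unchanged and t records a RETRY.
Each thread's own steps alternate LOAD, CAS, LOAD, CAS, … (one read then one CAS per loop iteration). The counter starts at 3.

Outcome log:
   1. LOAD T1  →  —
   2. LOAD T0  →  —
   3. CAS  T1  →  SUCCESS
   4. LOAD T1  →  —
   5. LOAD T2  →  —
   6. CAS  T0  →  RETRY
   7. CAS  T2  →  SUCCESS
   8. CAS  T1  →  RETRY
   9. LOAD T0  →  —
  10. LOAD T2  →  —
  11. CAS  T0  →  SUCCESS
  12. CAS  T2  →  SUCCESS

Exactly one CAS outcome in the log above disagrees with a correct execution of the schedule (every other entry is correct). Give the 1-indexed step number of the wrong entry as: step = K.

step = 12

Correct run:
   1) LOAD T1:  M=3  r_T1=3
   2) LOAD T0:  M=3  r_T0=3
   3) CAS  T1:  M=4  r_T1=3 ✓
   4) LOAD T1:  M=4  r_T1=4
   5) LOAD T2:  M=4  r_T2=4
   6) CAS  T0:  M=4  r_T0=3 ✗
   7) CAS  T2:  M=5  r_T2=4 ✓
   8) CAS  T1:  M=5  r_T1=4 ✗
   9) LOAD T0:  M=5  r_T0=5
  10) LOAD T2:  M=5  r_T2=5
  11) CAS  T0:  M=6  r_T0=5 ✓
  12) CAS  T2:  M=6  r_T2=5 ✗
Log disagrees first at step 12.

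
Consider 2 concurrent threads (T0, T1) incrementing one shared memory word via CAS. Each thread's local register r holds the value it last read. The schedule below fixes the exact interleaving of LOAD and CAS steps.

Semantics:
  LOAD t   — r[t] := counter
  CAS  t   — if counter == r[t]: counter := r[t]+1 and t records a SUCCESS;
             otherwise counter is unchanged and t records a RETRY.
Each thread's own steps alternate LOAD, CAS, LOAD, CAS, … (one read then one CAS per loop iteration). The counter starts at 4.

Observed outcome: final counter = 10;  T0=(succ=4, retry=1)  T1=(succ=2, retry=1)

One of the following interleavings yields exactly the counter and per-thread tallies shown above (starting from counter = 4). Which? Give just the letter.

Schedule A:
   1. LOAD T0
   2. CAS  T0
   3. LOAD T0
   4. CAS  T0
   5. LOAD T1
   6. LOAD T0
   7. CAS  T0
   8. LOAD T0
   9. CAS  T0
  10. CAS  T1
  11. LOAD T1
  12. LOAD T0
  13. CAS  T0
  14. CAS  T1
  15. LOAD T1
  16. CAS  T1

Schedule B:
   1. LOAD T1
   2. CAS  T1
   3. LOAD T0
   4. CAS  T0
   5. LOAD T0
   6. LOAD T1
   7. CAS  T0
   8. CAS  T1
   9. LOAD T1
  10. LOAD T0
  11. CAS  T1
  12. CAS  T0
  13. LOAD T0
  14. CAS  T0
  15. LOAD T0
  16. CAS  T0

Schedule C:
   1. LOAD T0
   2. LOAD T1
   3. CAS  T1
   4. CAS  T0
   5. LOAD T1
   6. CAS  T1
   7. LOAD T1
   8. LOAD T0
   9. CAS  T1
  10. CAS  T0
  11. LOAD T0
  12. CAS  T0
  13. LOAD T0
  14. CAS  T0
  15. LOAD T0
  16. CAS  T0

Tracing schedule B:
   1) LOAD T1:  M=4  r_T1=4
   2) CAS  T1:  M=5  r_T1=4 ✓
   3) LOAD T0:  M=5  r_T0=5
   4) CAS  T0:  M=6  r_T0=5 ✓
   5) LOAD T0:  M=6  r_T0=6
   6) LOAD T1:  M=6  r_T1=6
   7) CAS  T0:  M=7  r_T0=6 ✓
   8) CAS  T1:  M=7  r_T1=6 ✗
   9) LOAD T1:  M=7  r_T1=7
  10) LOAD T0:  M=7  r_T0=7
  11) CAS  T1:  M=8  r_T1=7 ✓
  12) CAS  T0:  M=8  r_T0=7 ✗
  13) LOAD T0:  M=8  r_T0=8
  14) CAS  T0:  M=9  r_T0=8 ✓
  15) LOAD T0:  M=9  r_T0=9
  16) CAS  T0:  M=10  r_T0=9 ✓

B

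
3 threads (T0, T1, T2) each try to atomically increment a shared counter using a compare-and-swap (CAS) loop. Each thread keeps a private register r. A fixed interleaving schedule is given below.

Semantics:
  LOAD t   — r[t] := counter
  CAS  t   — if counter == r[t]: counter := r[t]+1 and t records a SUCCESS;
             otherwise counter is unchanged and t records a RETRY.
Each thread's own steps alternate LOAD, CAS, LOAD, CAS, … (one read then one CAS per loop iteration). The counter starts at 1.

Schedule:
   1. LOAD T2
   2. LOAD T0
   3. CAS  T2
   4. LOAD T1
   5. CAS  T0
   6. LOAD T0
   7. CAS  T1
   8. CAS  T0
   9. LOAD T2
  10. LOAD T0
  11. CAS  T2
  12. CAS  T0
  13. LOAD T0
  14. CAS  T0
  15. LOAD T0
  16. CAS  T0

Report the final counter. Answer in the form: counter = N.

counter = 6

T2 LOAD — after: cnt=1, r=1 — load
T0 LOAD — after: cnt=1, r=1 — load
T2 CAS — after: cnt=2, r=1 — ok
T1 LOAD — after: cnt=2, r=2 — load
T0 CAS — after: cnt=2, r=1 — retry
T0 LOAD — after: cnt=2, r=2 — load
T1 CAS — after: cnt=3, r=2 — ok
T0 CAS — after: cnt=3, r=2 — retry
T2 LOAD — after: cnt=3, r=3 — load
T0 LOAD — after: cnt=3, r=3 — load
T2 CAS — after: cnt=4, r=3 — ok
T0 CAS — after: cnt=4, r=3 — retry
T0 LOAD — after: cnt=4, r=4 — load
T0 CAS — after: cnt=5, r=4 — ok
T0 LOAD — after: cnt=5, r=5 — load
T0 CAS — after: cnt=6, r=5 — ok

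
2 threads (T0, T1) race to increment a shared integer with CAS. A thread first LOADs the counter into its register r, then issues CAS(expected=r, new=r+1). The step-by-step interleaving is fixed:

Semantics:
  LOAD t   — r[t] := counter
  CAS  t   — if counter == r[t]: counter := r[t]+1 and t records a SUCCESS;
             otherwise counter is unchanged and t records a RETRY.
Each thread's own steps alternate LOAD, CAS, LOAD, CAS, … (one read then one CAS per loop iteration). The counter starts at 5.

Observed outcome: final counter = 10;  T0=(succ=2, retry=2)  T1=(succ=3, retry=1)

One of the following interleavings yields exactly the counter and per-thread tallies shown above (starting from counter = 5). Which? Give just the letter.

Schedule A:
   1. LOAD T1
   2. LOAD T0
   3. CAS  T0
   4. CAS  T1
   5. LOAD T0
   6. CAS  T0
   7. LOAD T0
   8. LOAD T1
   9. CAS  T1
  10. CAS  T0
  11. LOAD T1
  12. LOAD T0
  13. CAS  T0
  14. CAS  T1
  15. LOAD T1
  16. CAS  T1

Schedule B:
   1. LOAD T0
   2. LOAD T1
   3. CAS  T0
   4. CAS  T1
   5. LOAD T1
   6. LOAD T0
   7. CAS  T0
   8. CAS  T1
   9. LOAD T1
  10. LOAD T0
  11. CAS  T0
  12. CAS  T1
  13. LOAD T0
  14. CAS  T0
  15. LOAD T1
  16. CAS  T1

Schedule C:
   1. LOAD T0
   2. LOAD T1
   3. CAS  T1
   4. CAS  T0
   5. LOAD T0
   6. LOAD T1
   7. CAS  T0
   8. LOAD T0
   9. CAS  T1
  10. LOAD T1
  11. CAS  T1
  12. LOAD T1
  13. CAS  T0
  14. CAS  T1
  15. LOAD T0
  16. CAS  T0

Tracing schedule C:
1. LOAD T0 → mem=5 r[T0]=5 [LOAD]
2. LOAD T1 → mem=5 r[T1]=5 [LOAD]
3. CAS T1 → mem=6 r[T1]=5 [OK]
4. CAS T0 → mem=6 r[T0]=5 [RETRY]
5. LOAD T0 → mem=6 r[T0]=6 [LOAD]
6. LOAD T1 → mem=6 r[T1]=6 [LOAD]
7. CAS T0 → mem=7 r[T0]=6 [OK]
8. LOAD T0 → mem=7 r[T0]=7 [LOAD]
9. CAS T1 → mem=7 r[T1]=6 [RETRY]
10. LOAD T1 → mem=7 r[T1]=7 [LOAD]
11. CAS T1 → mem=8 r[T1]=7 [OK]
12. LOAD T1 → mem=8 r[T1]=8 [LOAD]
13. CAS T0 → mem=8 r[T0]=7 [RETRY]
14. CAS T1 → mem=9 r[T1]=8 [OK]
15. LOAD T0 → mem=9 r[T0]=9 [LOAD]
16. CAS T0 → mem=10 r[T0]=9 [OK]

C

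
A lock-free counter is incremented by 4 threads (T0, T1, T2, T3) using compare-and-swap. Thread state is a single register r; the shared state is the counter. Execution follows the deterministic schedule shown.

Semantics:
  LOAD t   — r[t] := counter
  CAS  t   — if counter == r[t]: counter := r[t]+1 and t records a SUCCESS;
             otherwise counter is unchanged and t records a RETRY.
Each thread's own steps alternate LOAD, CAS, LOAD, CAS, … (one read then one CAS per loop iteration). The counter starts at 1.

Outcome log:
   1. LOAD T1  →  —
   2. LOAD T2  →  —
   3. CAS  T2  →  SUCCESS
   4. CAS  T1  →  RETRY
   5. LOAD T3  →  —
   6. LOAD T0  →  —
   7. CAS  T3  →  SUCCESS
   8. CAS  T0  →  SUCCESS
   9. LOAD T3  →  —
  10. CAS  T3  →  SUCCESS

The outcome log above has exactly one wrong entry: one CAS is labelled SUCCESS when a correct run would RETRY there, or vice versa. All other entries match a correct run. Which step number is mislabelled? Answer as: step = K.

step = 8

Re-executing:
T1 LOAD — after: cnt=1, r=1 — load
T2 LOAD — after: cnt=1, r=1 — load
T2 CAS — after: cnt=2, r=1 — ok
T1 CAS — after: cnt=2, r=1 — retry
T3 LOAD — after: cnt=2, r=2 — load
T0 LOAD — after: cnt=2, r=2 — load
T3 CAS — after: cnt=3, r=2 — ok
T0 CAS — after: cnt=3, r=2 — retry
T3 LOAD — after: cnt=3, r=3 — load
T3 CAS — after: cnt=4, r=3 — ok
Flip is step 8.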